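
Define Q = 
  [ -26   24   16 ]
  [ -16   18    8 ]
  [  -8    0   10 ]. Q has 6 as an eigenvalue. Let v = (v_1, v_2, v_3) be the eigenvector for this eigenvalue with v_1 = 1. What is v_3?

Q − 6I = [[-32, 24, 16], [-16, 12, 8], [-8, 0, 4]].
Solving (Q − 6I)v = 0 gives the eigenspace spanned by (1, 0, 2).
With v_1 = 1, v = (1, 0, 2), so v_3 = 2.

2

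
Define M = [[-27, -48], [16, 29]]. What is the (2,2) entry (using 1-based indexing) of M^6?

60313

Characteristic polynomial: s^2 - 2s - 15 = (s - 5)(s + 3), so the eigenvalues are -3, 5.
s=5: eigenvector (-3, 2).
s=-3: eigenvector (-2, 1).
P = [[-3, -2], [2, 1]], D = diag(5, -3), P⁻¹ = [[1, 2], [-2, -3]].
M⁶ = P·diag(15625, 729)·P⁻¹ = [[-43959, -89376], [29792, 60313]].
The requested entry is 60313.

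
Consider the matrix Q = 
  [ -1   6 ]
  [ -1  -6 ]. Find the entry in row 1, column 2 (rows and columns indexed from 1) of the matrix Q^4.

-1050

Characteristic polynomial: t^2 + 7t + 12 = (t + 3)(t + 4), so the eigenvalues are -4, -3.
t=-4: eigenvector (-2, 1).
t=-3: eigenvector (3, -1).
P = [[-2, 3], [1, -1]], D = diag(-4, -3), P⁻¹ = [[1, 3], [1, 2]].
Q⁴ = P·diag(256, 81)·P⁻¹ = [[-269, -1050], [175, 606]].
The requested entry is -1050.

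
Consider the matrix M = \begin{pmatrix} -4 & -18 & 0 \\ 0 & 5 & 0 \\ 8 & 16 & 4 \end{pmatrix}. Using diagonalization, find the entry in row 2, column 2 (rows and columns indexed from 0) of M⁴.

Characteristic polynomial: μ^3 - 5μ^2 - 16μ + 80 = (μ - 5)(μ - 4)(μ + 4), so the eigenvalues are -4, 4, 5.
μ=-4: eigenvector (1, 0, -1).
μ=5: eigenvector (-2, 1, 0).
μ=4: eigenvector (0, 0, 1).
P = [[1, -2, 0], [0, 1, 0], [-1, 0, 1]], D = diag(-4, 5, 4), P⁻¹ = [[1, 2, 0], [0, 1, 0], [1, 2, 1]].
M⁴ = P·diag(256, 625, 256)·P⁻¹ = [[256, -738, 0], [0, 625, 0], [0, 0, 256]].
The requested entry is 256.

256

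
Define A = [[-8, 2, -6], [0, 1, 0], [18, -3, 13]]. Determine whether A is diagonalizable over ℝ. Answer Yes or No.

No

Characteristic polynomial: p(r) = r^3 - 6r^2 + 9r - 4 = (r - 4)(r - 1)^2.
r = 1 has algebraic multiplicity 2; rank(A − 1I) = 2, so geometric multiplicity = 1.
Geometric multiplicity < algebraic multiplicity, so A is not diagonalizable.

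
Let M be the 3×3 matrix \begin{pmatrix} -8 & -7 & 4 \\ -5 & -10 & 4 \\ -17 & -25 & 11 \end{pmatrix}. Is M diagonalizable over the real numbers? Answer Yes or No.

No

Characteristic polynomial: p(r) = r^3 + 7r^2 + 15r + 9 = (r + 1)(r + 3)^2.
r = -3 has algebraic multiplicity 2; rank(M + 3I) = 2, so geometric multiplicity = 1.
Geometric multiplicity < algebraic multiplicity, so M is not diagonalizable.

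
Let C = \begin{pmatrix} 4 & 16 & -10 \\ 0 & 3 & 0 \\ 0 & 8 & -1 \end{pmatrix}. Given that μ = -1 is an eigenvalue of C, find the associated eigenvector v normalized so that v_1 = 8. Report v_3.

C + 1I = [[5, 16, -10], [0, 4, 0], [0, 8, 0]].
Solving (C + 1I)v = 0 gives the eigenspace spanned by (8, 0, 4).
With v_1 = 8, v = (8, 0, 4), so v_3 = 4.

4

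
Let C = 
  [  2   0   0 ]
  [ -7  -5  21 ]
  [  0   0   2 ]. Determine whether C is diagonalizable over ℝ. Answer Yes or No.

Characteristic polynomial: p(r) = r^3 + r^2 - 16r + 20 = (r - 2)^2(r + 5).
r = 2 has algebraic multiplicity 2; rank(C − 2I) = 1, so geometric multiplicity = 2.
Every eigenvalue has geometric = algebraic multiplicity, so C is diagonalizable.

Yes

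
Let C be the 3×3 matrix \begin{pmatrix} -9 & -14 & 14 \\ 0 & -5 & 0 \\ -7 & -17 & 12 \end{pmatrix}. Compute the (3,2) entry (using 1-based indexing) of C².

-21

Characteristic polynomial: μ^3 + 2μ^2 - 25μ - 50 = (μ - 5)(μ + 2)(μ + 5), so the eigenvalues are -5, -2, 5.
μ=5: eigenvector (1, 0, 1).
μ=-5: eigenvector (0, 1, 1).
μ=-2: eigenvector (-2, 0, -1).
P = [[1, 0, -2], [0, 1, 0], [1, 1, -1]], D = diag(5, -5, -2), P⁻¹ = [[-1, -2, 2], [0, 1, 0], [-1, -1, 1]].
C² = P·diag(25, 25, 4)·P⁻¹ = [[-17, -42, 42], [0, 25, 0], [-21, -21, 46]].
The requested entry is -21.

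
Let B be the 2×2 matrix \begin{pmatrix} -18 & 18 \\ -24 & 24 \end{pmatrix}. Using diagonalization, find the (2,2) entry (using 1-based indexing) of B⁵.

31104

Characteristic polynomial: t^2 - 6t = t(t - 6), so the eigenvalues are 0, 6.
t=0: eigenvector (1, 1).
t=6: eigenvector (-3, -4).
P = [[1, -3], [1, -4]], D = diag(0, 6), P⁻¹ = [[4, -3], [1, -1]].
B⁵ = P·diag(0, 7776)·P⁻¹ = [[-23328, 23328], [-31104, 31104]].
The requested entry is 31104.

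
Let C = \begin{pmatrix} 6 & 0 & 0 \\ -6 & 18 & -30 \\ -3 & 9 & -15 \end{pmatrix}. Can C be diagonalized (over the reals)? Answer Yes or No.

Characteristic polynomial: p(t) = t^3 - 9t^2 + 18t = t(t - 6)(t - 3).
All 3 eigenvalues are distinct, so C is diagonalizable.

Yes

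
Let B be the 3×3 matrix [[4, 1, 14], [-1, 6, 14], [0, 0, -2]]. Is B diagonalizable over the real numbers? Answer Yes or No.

Characteristic polynomial: p(λ) = λ^3 - 8λ^2 + 5λ + 50 = (λ - 5)^2(λ + 2).
λ = 5 has algebraic multiplicity 2; rank(B − 5I) = 2, so geometric multiplicity = 1.
Geometric multiplicity < algebraic multiplicity, so B is not diagonalizable.

No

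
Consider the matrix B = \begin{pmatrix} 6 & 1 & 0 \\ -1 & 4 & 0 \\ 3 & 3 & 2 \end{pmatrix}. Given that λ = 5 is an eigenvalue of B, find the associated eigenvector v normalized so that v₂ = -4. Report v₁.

B − 5I = [[1, 1, 0], [-1, -1, 0], [3, 3, -3]].
Solving (B − 5I)v = 0 gives the eigenspace spanned by (4, -4, 0).
With v₂ = -4, v = (4, -4, 0), so v₁ = 4.

4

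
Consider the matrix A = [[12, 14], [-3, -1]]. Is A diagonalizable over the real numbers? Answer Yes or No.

Yes

Characteristic polynomial: p(s) = s^2 - 11s + 30 = (s - 6)(s - 5).
All 2 eigenvalues are distinct, so A is diagonalizable.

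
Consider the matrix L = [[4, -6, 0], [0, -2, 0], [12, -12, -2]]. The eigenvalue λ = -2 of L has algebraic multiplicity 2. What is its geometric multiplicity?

2

L + 2I = [[6, -6, 0], [0, 0, 0], [12, -12, 0]].
This matrix has rank 1, so its null space has dimension 3 − 1 = 2.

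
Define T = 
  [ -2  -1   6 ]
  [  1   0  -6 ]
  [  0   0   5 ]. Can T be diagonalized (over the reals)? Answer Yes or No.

No

Characteristic polynomial: p(r) = r^3 - 3r^2 - 9r - 5 = (r - 5)(r + 1)^2.
r = -1 has algebraic multiplicity 2; rank(T + 1I) = 2, so geometric multiplicity = 1.
Geometric multiplicity < algebraic multiplicity, so T is not diagonalizable.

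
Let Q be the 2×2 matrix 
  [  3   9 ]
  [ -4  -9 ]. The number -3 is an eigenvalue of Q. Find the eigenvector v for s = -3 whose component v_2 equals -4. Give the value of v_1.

6

Q + 3I = [[6, 9], [-4, -6]].
Solving (Q + 3I)v = 0 gives the eigenspace spanned by (6, -4).
With v_2 = -4, v = (6, -4), so v_1 = 6.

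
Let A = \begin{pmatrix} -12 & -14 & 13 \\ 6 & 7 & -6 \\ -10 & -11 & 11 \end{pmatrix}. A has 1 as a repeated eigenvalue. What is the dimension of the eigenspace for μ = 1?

A − 1I = [[-13, -14, 13], [6, 6, -6], [-10, -11, 10]].
This matrix has rank 2, so its null space has dimension 3 − 2 = 1.

1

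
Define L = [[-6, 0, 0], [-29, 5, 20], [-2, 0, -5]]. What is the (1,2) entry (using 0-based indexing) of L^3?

500

Characteristic polynomial: λ^3 + 6λ^2 - 25λ - 150 = (λ - 5)(λ + 5)(λ + 6), so the eigenvalues are -6, -5, 5.
λ=-6: eigenvector (1, -1, 2).
λ=-5: eigenvector (0, -2, 1).
λ=5: eigenvector (0, 1, 0).
P = [[1, 0, 0], [-1, -2, 1], [2, 1, 0]], D = diag(-6, -5, 5), P⁻¹ = [[1, 0, 0], [-2, 0, 1], [-3, 1, 2]].
L³ = P·diag(-216, -125, 125)·P⁻¹ = [[-216, 0, 0], [-659, 125, 500], [-182, 0, -125]].
The requested entry is 500.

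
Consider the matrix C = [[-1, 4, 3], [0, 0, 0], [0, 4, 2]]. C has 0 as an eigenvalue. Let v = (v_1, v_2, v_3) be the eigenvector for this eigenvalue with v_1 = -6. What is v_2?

C = [[-1, 4, 3], [0, 0, 0], [0, 4, 2]].
Solving (C)v = 0 gives the eigenspace spanned by (-6, 3, -6).
With v_1 = -6, v = (-6, 3, -6), so v_2 = 3.

3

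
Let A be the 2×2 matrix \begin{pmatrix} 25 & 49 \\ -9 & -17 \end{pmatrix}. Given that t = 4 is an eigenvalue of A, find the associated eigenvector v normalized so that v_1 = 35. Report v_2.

A − 4I = [[21, 49], [-9, -21]].
Solving (A − 4I)v = 0 gives the eigenspace spanned by (35, -15).
With v_1 = 35, v = (35, -15), so v_2 = -15.

-15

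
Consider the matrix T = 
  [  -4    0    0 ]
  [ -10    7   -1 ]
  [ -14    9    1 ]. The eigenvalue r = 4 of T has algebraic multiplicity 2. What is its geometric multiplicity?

T − 4I = [[-8, 0, 0], [-10, 3, -1], [-14, 9, -3]].
This matrix has rank 2, so its null space has dimension 3 − 2 = 1.

1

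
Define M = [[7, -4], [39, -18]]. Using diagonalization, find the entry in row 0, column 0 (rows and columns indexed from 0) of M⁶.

-356747

Characteristic polynomial: λ^2 + 11λ + 30 = (λ + 5)(λ + 6), so the eigenvalues are -6, -5.
λ=-6: eigenvector (4, 13).
λ=-5: eigenvector (1, 3).
P = [[4, 1], [13, 3]], D = diag(-6, -5), P⁻¹ = [[-3, 1], [13, -4]].
M⁶ = P·diag(46656, 15625)·P⁻¹ = [[-356747, 124124], [-1210209, 419028]].
The requested entry is -356747.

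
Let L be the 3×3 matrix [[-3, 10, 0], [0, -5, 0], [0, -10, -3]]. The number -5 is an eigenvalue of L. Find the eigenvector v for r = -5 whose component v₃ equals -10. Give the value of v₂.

-2

L + 5I = [[2, 10, 0], [0, 0, 0], [0, -10, 2]].
Solving (L + 5I)v = 0 gives the eigenspace spanned by (10, -2, -10).
With v₃ = -10, v = (10, -2, -10), so v₂ = -2.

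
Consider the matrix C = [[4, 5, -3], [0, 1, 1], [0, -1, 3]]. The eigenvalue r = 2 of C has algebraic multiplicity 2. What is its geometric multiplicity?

1

C − 2I = [[2, 5, -3], [0, -1, 1], [0, -1, 1]].
This matrix has rank 2, so its null space has dimension 3 − 2 = 1.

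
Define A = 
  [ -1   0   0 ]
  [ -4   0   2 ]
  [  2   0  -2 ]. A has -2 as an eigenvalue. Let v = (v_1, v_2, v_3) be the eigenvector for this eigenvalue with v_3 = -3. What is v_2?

3

A + 2I = [[1, 0, 0], [-4, 2, 2], [2, 0, 0]].
Solving (A + 2I)v = 0 gives the eigenspace spanned by (0, 3, -3).
With v_3 = -3, v = (0, 3, -3), so v_2 = 3.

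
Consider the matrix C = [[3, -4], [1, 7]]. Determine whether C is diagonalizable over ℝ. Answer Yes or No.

No

Characteristic polynomial: p(λ) = λ^2 - 10λ + 25 = (λ - 5)^2.
λ = 5 has algebraic multiplicity 2; rank(C − 5I) = 1, so geometric multiplicity = 1.
Geometric multiplicity < algebraic multiplicity, so C is not diagonalizable.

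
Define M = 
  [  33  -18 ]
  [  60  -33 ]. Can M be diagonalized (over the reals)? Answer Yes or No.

Yes

Characteristic polynomial: p(μ) = μ^2 - 9 = (μ - 3)(μ + 3).
All 2 eigenvalues are distinct, so M is diagonalizable.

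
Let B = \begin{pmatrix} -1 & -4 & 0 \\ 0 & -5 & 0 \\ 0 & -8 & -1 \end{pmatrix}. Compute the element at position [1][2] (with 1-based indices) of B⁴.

624

Characteristic polynomial: s^3 + 7s^2 + 11s + 5 = (s + 1)^2(s + 5), so the eigenvalues are -5, -1, -1.
s=-1: eigenvector (1, 0, -1).
s=-5: eigenvector (1, 1, 2).
s=-1: eigenvector (0, 0, 1).
P = [[1, 1, 0], [0, 1, 0], [-1, 2, 1]], D = diag(-1, -5, -1), P⁻¹ = [[1, -1, 0], [0, 1, 0], [1, -3, 1]].
B⁴ = P·diag(1, 625, 1)·P⁻¹ = [[1, 624, 0], [0, 625, 0], [0, 1248, 1]].
The requested entry is 624.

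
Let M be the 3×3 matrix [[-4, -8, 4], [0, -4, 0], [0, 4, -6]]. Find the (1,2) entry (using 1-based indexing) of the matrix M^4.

Characteristic polynomial: μ^3 + 14μ^2 + 64μ + 96 = (μ + 4)^2(μ + 6), so the eigenvalues are -6, -4, -4.
μ=-6: eigenvector (-2, 0, 1).
μ=-4: eigenvector (0, 1, 2).
μ=-4: eigenvector (1, 0, 0).
P = [[-2, 0, 1], [0, 1, 0], [1, 2, 0]], D = diag(-6, -4, -4), P⁻¹ = [[0, -2, 1], [0, 1, 0], [1, -4, 2]].
M⁴ = P·diag(1296, 256, 256)·P⁻¹ = [[256, 4160, -2080], [0, 256, 0], [0, -2080, 1296]].
The requested entry is 4160.

4160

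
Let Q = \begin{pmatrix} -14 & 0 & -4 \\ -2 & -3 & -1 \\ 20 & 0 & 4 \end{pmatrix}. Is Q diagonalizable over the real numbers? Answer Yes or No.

Characteristic polynomial: p(λ) = λ^3 + 13λ^2 + 54λ + 72 = (λ + 3)(λ + 4)(λ + 6).
All 3 eigenvalues are distinct, so Q is diagonalizable.

Yes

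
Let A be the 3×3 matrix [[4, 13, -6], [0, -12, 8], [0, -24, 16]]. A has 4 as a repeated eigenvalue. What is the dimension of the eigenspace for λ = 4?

A − 4I = [[0, 13, -6], [0, -16, 8], [0, -24, 12]].
This matrix has rank 2, so its null space has dimension 3 − 2 = 1.

1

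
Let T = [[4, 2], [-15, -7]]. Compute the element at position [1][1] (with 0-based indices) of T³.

-43

Characteristic polynomial: λ^2 + 3λ + 2 = (λ + 1)(λ + 2), so the eigenvalues are -2, -1.
λ=-2: eigenvector (1, -3).
λ=-1: eigenvector (2, -5).
P = [[1, 2], [-3, -5]], D = diag(-2, -1), P⁻¹ = [[-5, -2], [3, 1]].
T³ = P·diag(-8, -1)·P⁻¹ = [[34, 14], [-105, -43]].
The requested entry is -43.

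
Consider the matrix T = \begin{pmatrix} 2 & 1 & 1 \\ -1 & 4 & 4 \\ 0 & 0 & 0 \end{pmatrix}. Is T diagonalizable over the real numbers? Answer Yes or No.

No

Characteristic polynomial: p(μ) = μ^3 - 6μ^2 + 9μ = μ(μ - 3)^2.
μ = 3 has algebraic multiplicity 2; rank(T − 3I) = 2, so geometric multiplicity = 1.
Geometric multiplicity < algebraic multiplicity, so T is not diagonalizable.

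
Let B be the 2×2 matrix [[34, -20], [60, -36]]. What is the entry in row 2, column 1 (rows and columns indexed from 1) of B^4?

Characteristic polynomial: μ^2 + 2μ - 24 = (μ - 4)(μ + 6), so the eigenvalues are -6, 4.
μ=-6: eigenvector (1, 2).
μ=4: eigenvector (-2, -3).
P = [[1, -2], [2, -3]], D = diag(-6, 4), P⁻¹ = [[-3, 2], [-2, 1]].
B⁴ = P·diag(1296, 256)·P⁻¹ = [[-2864, 2080], [-6240, 4416]].
The requested entry is -6240.

-6240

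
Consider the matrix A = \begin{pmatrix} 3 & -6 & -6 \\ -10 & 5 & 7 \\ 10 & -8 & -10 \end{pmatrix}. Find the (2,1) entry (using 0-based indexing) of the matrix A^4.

Characteristic polynomial: λ^3 + 2λ^2 - 9λ - 18 = (λ - 3)(λ + 2)(λ + 3), so the eigenvalues are -3, -2, 3.
λ=3: eigenvector (1, -2, 2).
λ=-2: eigenvector (0, -1, 1).
λ=-3: eigenvector (1, 3, -2).
P = [[1, 0, 1], [-2, -1, 3], [2, 1, -2]], D = diag(3, -2, -3), P⁻¹ = [[1, -1, -1], [-2, 4, 5], [0, 1, 1]].
A⁴ = P·diag(81, 16, 81)·P⁻¹ = [[81, 0, 0], [-130, 341, 325], [130, -260, -244]].
The requested entry is -260.

-260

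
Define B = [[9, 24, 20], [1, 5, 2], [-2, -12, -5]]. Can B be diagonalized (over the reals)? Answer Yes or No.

No

Characteristic polynomial: p(t) = t^3 - 9t^2 + 15t + 25 = (t - 5)^2(t + 1).
t = 5 has algebraic multiplicity 2; rank(B − 5I) = 2, so geometric multiplicity = 1.
Geometric multiplicity < algebraic multiplicity, so B is not diagonalizable.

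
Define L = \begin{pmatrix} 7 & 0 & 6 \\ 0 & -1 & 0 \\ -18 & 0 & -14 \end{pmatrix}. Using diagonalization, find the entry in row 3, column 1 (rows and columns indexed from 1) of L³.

-702

Characteristic polynomial: λ^3 + 8λ^2 + 17λ + 10 = (λ + 1)(λ + 2)(λ + 5), so the eigenvalues are -5, -2, -1.
λ=-2: eigenvector (2, 0, -3).
λ=-1: eigenvector (0, 1, 0).
λ=-5: eigenvector (1, 0, -2).
P = [[2, 0, 1], [0, 1, 0], [-3, 0, -2]], D = diag(-2, -1, -5), P⁻¹ = [[2, 0, 1], [0, 1, 0], [-3, 0, -2]].
L³ = P·diag(-8, -1, -125)·P⁻¹ = [[343, 0, 234], [0, -1, 0], [-702, 0, -476]].
The requested entry is -702.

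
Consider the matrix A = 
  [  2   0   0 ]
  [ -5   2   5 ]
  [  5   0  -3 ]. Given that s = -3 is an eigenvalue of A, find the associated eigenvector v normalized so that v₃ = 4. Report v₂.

-4

A + 3I = [[5, 0, 0], [-5, 5, 5], [5, 0, 0]].
Solving (A + 3I)v = 0 gives the eigenspace spanned by (0, -4, 4).
With v₃ = 4, v = (0, -4, 4), so v₂ = -4.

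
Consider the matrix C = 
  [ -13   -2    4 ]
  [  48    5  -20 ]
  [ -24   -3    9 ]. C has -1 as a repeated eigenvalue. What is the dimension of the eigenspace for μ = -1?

1

C + 1I = [[-12, -2, 4], [48, 6, -20], [-24, -3, 10]].
This matrix has rank 2, so its null space has dimension 3 − 2 = 1.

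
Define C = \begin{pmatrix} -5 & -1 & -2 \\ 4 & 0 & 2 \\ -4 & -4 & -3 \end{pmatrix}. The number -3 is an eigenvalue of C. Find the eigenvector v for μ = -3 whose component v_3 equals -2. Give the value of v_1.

C + 3I = [[-2, -1, -2], [4, 3, 2], [-4, -4, 0]].
Solving (C + 3I)v = 0 gives the eigenspace spanned by (4, -4, -2).
With v_3 = -2, v = (4, -4, -2), so v_1 = 4.

4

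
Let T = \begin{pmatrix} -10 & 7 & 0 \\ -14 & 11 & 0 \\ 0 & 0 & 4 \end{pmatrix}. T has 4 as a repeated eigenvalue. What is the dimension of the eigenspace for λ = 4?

T − 4I = [[-14, 7, 0], [-14, 7, 0], [0, 0, 0]].
This matrix has rank 1, so its null space has dimension 3 − 1 = 2.

2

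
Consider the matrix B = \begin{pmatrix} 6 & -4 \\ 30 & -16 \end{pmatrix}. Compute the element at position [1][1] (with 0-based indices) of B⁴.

Characteristic polynomial: s^2 + 10s + 24 = (s + 4)(s + 6), so the eigenvalues are -6, -4.
s=-6: eigenvector (-1, -3).
s=-4: eigenvector (2, 5).
P = [[-1, 2], [-3, 5]], D = diag(-6, -4), P⁻¹ = [[5, -2], [3, -1]].
B⁴ = P·diag(1296, 256)·P⁻¹ = [[-4944, 2080], [-15600, 6496]].
The requested entry is 6496.

6496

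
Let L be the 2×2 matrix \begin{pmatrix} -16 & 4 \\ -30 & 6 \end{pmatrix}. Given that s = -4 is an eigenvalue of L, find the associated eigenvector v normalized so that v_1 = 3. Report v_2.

9

L + 4I = [[-12, 4], [-30, 10]].
Solving (L + 4I)v = 0 gives the eigenspace spanned by (3, 9).
With v_1 = 3, v = (3, 9), so v_2 = 9.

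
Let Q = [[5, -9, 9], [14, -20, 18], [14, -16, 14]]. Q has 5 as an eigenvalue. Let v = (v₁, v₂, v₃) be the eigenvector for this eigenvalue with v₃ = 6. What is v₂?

Q − 5I = [[0, -9, 9], [14, -25, 18], [14, -16, 9]].
Solving (Q − 5I)v = 0 gives the eigenspace spanned by (3, 6, 6).
With v₃ = 6, v = (3, 6, 6), so v₂ = 6.

6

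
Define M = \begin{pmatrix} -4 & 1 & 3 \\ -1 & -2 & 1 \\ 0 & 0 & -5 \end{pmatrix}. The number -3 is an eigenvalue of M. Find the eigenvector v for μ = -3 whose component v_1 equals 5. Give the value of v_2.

5

M + 3I = [[-1, 1, 3], [-1, 1, 1], [0, 0, -2]].
Solving (M + 3I)v = 0 gives the eigenspace spanned by (5, 5, 0).
With v_1 = 5, v = (5, 5, 0), so v_2 = 5.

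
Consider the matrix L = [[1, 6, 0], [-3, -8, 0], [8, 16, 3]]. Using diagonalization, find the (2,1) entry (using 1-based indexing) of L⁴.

609

Characteristic polynomial: λ^3 + 4λ^2 - 11λ - 30 = (λ - 3)(λ + 2)(λ + 5), so the eigenvalues are -5, -2, 3.
λ=-5: eigenvector (-1, 1, -1).
λ=-2: eigenvector (-2, 1, 0).
λ=3: eigenvector (0, 0, 1).
P = [[-1, -2, 0], [1, 1, 0], [-1, 0, 1]], D = diag(-5, -2, 3), P⁻¹ = [[1, 2, 0], [-1, -1, 0], [1, 2, 1]].
L⁴ = P·diag(625, 16, 81)·P⁻¹ = [[-593, -1218, 0], [609, 1234, 0], [-544, -1088, 81]].
The requested entry is 609.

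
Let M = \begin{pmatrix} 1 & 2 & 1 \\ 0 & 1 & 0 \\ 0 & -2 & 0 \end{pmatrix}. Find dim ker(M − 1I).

2

M − 1I = [[0, 2, 1], [0, 0, 0], [0, -2, -1]].
This matrix has rank 1, so its null space has dimension 3 − 1 = 2.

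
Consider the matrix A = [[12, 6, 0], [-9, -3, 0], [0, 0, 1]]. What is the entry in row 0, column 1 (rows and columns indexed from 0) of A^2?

Characteristic polynomial: s^3 - 10s^2 + 27s - 18 = (s - 6)(s - 3)(s - 1), so the eigenvalues are 1, 3, 6.
s=6: eigenvector (1, -1, 0).
s=3: eigenvector (-2, 3, 0).
s=1: eigenvector (0, 0, 1).
P = [[1, -2, 0], [-1, 3, 0], [0, 0, 1]], D = diag(6, 3, 1), P⁻¹ = [[3, 2, 0], [1, 1, 0], [0, 0, 1]].
A² = P·diag(36, 9, 1)·P⁻¹ = [[90, 54, 0], [-81, -45, 0], [0, 0, 1]].
The requested entry is 54.

54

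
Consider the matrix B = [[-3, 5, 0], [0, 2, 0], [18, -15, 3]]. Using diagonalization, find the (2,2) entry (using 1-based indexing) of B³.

8

Characteristic polynomial: s^3 - 2s^2 - 9s + 18 = (s - 3)(s - 2)(s + 3), so the eigenvalues are -3, 2, 3.
s=-3: eigenvector (1, 0, -3).
s=2: eigenvector (1, 1, -3).
s=3: eigenvector (0, 0, 1).
P = [[1, 1, 0], [0, 1, 0], [-3, -3, 1]], D = diag(-3, 2, 3), P⁻¹ = [[1, -1, 0], [0, 1, 0], [3, 0, 1]].
B³ = P·diag(-27, 8, 27)·P⁻¹ = [[-27, 35, 0], [0, 8, 0], [162, -105, 27]].
The requested entry is 8.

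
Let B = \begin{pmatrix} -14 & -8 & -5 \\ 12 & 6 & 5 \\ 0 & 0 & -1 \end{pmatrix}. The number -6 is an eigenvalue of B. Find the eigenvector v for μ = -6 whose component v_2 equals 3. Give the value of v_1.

B + 6I = [[-8, -8, -5], [12, 12, 5], [0, 0, 5]].
Solving (B + 6I)v = 0 gives the eigenspace spanned by (-3, 3, 0).
With v_2 = 3, v = (-3, 3, 0), so v_1 = -3.

-3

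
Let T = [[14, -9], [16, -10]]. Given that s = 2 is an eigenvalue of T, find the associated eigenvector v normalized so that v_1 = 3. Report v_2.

T − 2I = [[12, -9], [16, -12]].
Solving (T − 2I)v = 0 gives the eigenspace spanned by (3, 4).
With v_1 = 3, v = (3, 4), so v_2 = 4.

4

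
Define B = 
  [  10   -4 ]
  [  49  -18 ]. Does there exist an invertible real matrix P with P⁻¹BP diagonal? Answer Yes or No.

No

Characteristic polynomial: p(t) = t^2 + 8t + 16 = (t + 4)^2.
t = -4 has algebraic multiplicity 2; rank(B + 4I) = 1, so geometric multiplicity = 1.
Geometric multiplicity < algebraic multiplicity, so B is not diagonalizable.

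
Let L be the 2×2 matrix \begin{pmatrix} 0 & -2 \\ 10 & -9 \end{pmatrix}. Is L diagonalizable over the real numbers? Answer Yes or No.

Characteristic polynomial: p(t) = t^2 + 9t + 20 = (t + 4)(t + 5).
All 2 eigenvalues are distinct, so L is diagonalizable.

Yes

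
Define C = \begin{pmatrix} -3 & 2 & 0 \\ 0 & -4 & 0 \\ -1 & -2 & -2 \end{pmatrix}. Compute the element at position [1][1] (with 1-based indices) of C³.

-27

Characteristic polynomial: r^3 + 9r^2 + 26r + 24 = (r + 2)(r + 3)(r + 4), so the eigenvalues are -4, -3, -2.
r=-3: eigenvector (1, 0, 1).
r=-4: eigenvector (-2, 1, 0).
r=-2: eigenvector (0, 0, 1).
P = [[1, -2, 0], [0, 1, 0], [1, 0, 1]], D = diag(-3, -4, -2), P⁻¹ = [[1, 2, 0], [0, 1, 0], [-1, -2, 1]].
C³ = P·diag(-27, -64, -8)·P⁻¹ = [[-27, 74, 0], [0, -64, 0], [-19, -38, -8]].
The requested entry is -27.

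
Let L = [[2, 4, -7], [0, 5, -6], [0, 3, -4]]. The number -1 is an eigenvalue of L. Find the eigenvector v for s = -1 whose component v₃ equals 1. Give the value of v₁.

1

L + 1I = [[3, 4, -7], [0, 6, -6], [0, 3, -3]].
Solving (L + 1I)v = 0 gives the eigenspace spanned by (1, 1, 1).
With v₃ = 1, v = (1, 1, 1), so v₁ = 1.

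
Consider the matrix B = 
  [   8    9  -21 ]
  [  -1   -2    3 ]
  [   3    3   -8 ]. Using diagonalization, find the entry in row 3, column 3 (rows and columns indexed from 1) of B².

Characteristic polynomial: s^3 + 2s^2 - s - 2 = (s - 1)(s + 1)(s + 2), so the eigenvalues are -2, -1, 1.
s=-1: eigenvector (-1, 1, 0).
s=-2: eigenvector (-3, 1, -1).
s=1: eigenvector (3, 0, 1).
P = [[-1, -3, 3], [1, 1, 0], [0, -1, 1]], D = diag(-1, -2, 1), P⁻¹ = [[-1, 0, 3], [1, 1, -3], [1, 1, -2]].
B² = P·diag(1, 4, 1)·P⁻¹ = [[-8, -9, 27], [3, 4, -9], [-3, -3, 10]].
The requested entry is 10.

10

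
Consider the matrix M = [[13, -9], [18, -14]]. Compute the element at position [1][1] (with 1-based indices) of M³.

253

Characteristic polynomial: r^2 + r - 20 = (r - 4)(r + 5), so the eigenvalues are -5, 4.
r=4: eigenvector (1, 1).
r=-5: eigenvector (-1, -2).
P = [[1, -1], [1, -2]], D = diag(4, -5), P⁻¹ = [[2, -1], [1, -1]].
M³ = P·diag(64, -125)·P⁻¹ = [[253, -189], [378, -314]].
The requested entry is 253.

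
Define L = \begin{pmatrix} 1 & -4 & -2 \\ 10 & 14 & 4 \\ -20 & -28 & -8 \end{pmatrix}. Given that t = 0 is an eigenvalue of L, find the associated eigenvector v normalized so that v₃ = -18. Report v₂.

L = [[1, -4, -2], [10, 14, 4], [-20, -28, -8]].
Solving (L)v = 0 gives the eigenspace spanned by (-4, 8, -18).
With v₃ = -18, v = (-4, 8, -18), so v₂ = 8.

8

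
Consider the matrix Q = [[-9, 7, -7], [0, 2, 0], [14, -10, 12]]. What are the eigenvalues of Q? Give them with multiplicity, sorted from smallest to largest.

-2, 2, 5

Characteristic polynomial: p(μ) = μ^3 - 5μ^2 - 4μ + 20 = (μ - 5)(μ - 2)(μ + 2).
Roots (with multiplicity): -2, 2, 5.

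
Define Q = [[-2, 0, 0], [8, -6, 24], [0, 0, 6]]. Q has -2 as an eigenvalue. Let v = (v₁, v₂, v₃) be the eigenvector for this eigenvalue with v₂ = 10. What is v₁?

5

Q + 2I = [[0, 0, 0], [8, -4, 24], [0, 0, 8]].
Solving (Q + 2I)v = 0 gives the eigenspace spanned by (5, 10, 0).
With v₂ = 10, v = (5, 10, 0), so v₁ = 5.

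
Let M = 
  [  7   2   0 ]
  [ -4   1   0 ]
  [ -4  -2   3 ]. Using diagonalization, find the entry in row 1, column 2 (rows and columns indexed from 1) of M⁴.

Characteristic polynomial: t^3 - 11t^2 + 39t - 45 = (t - 5)(t - 3)^2, so the eigenvalues are 3, 3, 5.
t=5: eigenvector (-1, 1, 1).
t=3: eigenvector (-1, 2, 1).
t=3: eigenvector (1, -2, 0).
P = [[-1, -1, 1], [1, 2, -2], [1, 1, 0]], D = diag(5, 3, 3), P⁻¹ = [[-2, -1, 0], [2, 1, 1], [1, 0, 1]].
M⁴ = P·diag(625, 81, 81)·P⁻¹ = [[1169, 544, 0], [-1088, -463, 0], [-1088, -544, 81]].
The requested entry is 544.

544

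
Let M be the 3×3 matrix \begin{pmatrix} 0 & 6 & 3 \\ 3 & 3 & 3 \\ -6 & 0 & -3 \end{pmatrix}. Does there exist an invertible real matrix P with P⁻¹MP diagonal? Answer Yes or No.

Yes

Characteristic polynomial: p(t) = t^3 - 9t = t(t - 3)(t + 3).
All 3 eigenvalues are distinct, so M is diagonalizable.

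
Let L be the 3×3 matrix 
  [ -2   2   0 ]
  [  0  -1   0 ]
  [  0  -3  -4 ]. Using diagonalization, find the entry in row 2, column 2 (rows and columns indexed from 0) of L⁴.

Characteristic polynomial: r^3 + 7r^2 + 14r + 8 = (r + 1)(r + 2)(r + 4), so the eigenvalues are -4, -2, -1.
r=-2: eigenvector (1, 0, 0).
r=-4: eigenvector (0, 0, 1).
r=-1: eigenvector (2, 1, -1).
P = [[1, 0, 2], [0, 0, 1], [0, 1, -1]], D = diag(-2, -4, -1), P⁻¹ = [[1, -2, 0], [0, 1, 1], [0, 1, 0]].
L⁴ = P·diag(16, 256, 1)·P⁻¹ = [[16, -30, 0], [0, 1, 0], [0, 255, 256]].
The requested entry is 256.

256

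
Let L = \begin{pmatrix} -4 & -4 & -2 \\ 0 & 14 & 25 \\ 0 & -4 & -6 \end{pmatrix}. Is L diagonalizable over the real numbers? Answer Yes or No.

Characteristic polynomial: p(r) = r^3 - 4r^2 - 16r + 64 = (r - 4)^2(r + 4).
r = 4 has algebraic multiplicity 2; rank(L − 4I) = 2, so geometric multiplicity = 1.
Geometric multiplicity < algebraic multiplicity, so L is not diagonalizable.

No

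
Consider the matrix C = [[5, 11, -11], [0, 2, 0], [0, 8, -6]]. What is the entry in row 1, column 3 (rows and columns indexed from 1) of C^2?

Characteristic polynomial: r^3 - r^2 - 32r + 60 = (r - 5)(r - 2)(r + 6), so the eigenvalues are -6, 2, 5.
r=-6: eigenvector (1, 0, 1).
r=2: eigenvector (0, 1, 1).
r=5: eigenvector (-1, 0, 0).
P = [[1, 0, -1], [0, 1, 0], [1, 1, 0]], D = diag(-6, 2, 5), P⁻¹ = [[0, -1, 1], [0, 1, 0], [-1, -1, 1]].
C² = P·diag(36, 4, 25)·P⁻¹ = [[25, -11, 11], [0, 4, 0], [0, -32, 36]].
The requested entry is 11.

11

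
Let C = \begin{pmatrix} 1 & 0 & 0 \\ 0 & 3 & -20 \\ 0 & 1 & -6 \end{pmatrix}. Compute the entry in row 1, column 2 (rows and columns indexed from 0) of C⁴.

Characteristic polynomial: μ^3 + 2μ^2 - μ - 2 = (μ - 1)(μ + 1)(μ + 2), so the eigenvalues are -2, -1, 1.
μ=1: eigenvector (1, 0, 0).
μ=-1: eigenvector (0, 5, 1).
μ=-2: eigenvector (0, 4, 1).
P = [[1, 0, 0], [0, 5, 4], [0, 1, 1]], D = diag(1, -1, -2), P⁻¹ = [[1, 0, 0], [0, 1, -4], [0, -1, 5]].
C⁴ = P·diag(1, 1, 16)·P⁻¹ = [[1, 0, 0], [0, -59, 300], [0, -15, 76]].
The requested entry is 300.

300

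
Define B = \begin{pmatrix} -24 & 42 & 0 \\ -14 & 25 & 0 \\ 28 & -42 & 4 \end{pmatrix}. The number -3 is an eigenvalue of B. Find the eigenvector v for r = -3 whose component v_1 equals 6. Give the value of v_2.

B + 3I = [[-21, 42, 0], [-14, 28, 0], [28, -42, 7]].
Solving (B + 3I)v = 0 gives the eigenspace spanned by (6, 3, -6).
With v_1 = 6, v = (6, 3, -6), so v_2 = 3.

3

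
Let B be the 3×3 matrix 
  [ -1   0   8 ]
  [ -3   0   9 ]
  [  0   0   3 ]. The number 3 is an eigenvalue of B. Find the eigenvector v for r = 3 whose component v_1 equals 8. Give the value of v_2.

B − 3I = [[-4, 0, 8], [-3, -3, 9], [0, 0, 0]].
Solving (B − 3I)v = 0 gives the eigenspace spanned by (8, 4, 4).
With v_1 = 8, v = (8, 4, 4), so v_2 = 4.

4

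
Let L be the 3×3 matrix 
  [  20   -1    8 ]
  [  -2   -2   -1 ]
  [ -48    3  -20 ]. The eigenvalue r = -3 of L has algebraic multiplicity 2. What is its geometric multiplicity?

L + 3I = [[23, -1, 8], [-2, 1, -1], [-48, 3, -17]].
This matrix has rank 2, so its null space has dimension 3 − 2 = 1.

1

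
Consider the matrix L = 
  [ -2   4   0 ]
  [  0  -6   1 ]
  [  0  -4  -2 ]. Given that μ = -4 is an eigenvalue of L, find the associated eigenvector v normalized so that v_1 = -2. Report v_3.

L + 4I = [[2, 4, 0], [0, -2, 1], [0, -4, 2]].
Solving (L + 4I)v = 0 gives the eigenspace spanned by (-2, 1, 2).
With v_1 = -2, v = (-2, 1, 2), so v_3 = 2.

2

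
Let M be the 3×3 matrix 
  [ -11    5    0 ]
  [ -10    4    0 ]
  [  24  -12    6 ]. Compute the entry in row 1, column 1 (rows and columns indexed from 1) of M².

Characteristic polynomial: μ^3 + μ^2 - 36μ - 36 = (μ - 6)(μ + 1)(μ + 6), so the eigenvalues are -6, -1, 6.
μ=-6: eigenvector (1, 1, -1).
μ=-1: eigenvector (1, 2, 0).
μ=6: eigenvector (0, 0, 1).
P = [[1, 1, 0], [1, 2, 0], [-1, 0, 1]], D = diag(-6, -1, 6), P⁻¹ = [[2, -1, 0], [-1, 1, 0], [2, -1, 1]].
M² = P·diag(36, 1, 36)·P⁻¹ = [[71, -35, 0], [70, -34, 0], [0, 0, 36]].
The requested entry is 71.

71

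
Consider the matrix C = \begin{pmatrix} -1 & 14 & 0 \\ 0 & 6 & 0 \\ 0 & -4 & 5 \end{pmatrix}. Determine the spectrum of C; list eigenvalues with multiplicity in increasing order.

Characteristic polynomial: p(r) = r^3 - 10r^2 + 19r + 30 = (r - 6)(r - 5)(r + 1).
Roots (with multiplicity): -1, 5, 6.

-1, 5, 6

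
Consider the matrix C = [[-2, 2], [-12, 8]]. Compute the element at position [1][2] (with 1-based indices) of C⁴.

240

Characteristic polynomial: s^2 - 6s + 8 = (s - 4)(s - 2), so the eigenvalues are 2, 4.
s=4: eigenvector (1, 3).
s=2: eigenvector (-1, -2).
P = [[1, -1], [3, -2]], D = diag(4, 2), P⁻¹ = [[-2, 1], [-3, 1]].
C⁴ = P·diag(256, 16)·P⁻¹ = [[-464, 240], [-1440, 736]].
The requested entry is 240.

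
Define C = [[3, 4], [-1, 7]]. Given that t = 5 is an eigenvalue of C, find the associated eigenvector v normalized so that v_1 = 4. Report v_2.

C − 5I = [[-2, 4], [-1, 2]].
Solving (C − 5I)v = 0 gives the eigenspace spanned by (4, 2).
With v_1 = 4, v = (4, 2), so v_2 = 2.

2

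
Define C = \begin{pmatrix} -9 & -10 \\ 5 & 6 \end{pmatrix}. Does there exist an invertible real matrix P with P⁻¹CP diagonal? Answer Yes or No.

Characteristic polynomial: p(λ) = λ^2 + 3λ - 4 = (λ - 1)(λ + 4).
All 2 eigenvalues are distinct, so C is diagonalizable.

Yes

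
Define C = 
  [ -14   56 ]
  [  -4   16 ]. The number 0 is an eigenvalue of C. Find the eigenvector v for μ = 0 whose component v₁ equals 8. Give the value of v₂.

2

C = [[-14, 56], [-4, 16]].
Solving (C)v = 0 gives the eigenspace spanned by (8, 2).
With v₁ = 8, v = (8, 2), so v₂ = 2.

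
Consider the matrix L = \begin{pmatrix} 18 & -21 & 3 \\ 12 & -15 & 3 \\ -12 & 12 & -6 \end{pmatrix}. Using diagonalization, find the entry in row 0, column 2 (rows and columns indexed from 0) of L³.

189

Characteristic polynomial: μ^3 + 3μ^2 - 36μ - 108 = (μ - 6)(μ + 3)(μ + 6), so the eigenvalues are -6, -3, 6.
μ=6: eigenvector (2, 1, -1).
μ=-6: eigenvector (1, 1, -1).
μ=-3: eigenvector (1, 1, 0).
P = [[2, 1, 1], [1, 1, 1], [-1, -1, 0]], D = diag(6, -6, -3), P⁻¹ = [[1, -1, 0], [-1, 1, -1], [0, 1, 1]].
L³ = P·diag(216, -216, -27)·P⁻¹ = [[648, -675, 189], [432, -459, 189], [-432, 432, -216]].
The requested entry is 189.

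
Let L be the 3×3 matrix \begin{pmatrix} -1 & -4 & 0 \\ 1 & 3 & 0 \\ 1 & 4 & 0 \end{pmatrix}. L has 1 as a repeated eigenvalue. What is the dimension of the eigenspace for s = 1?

L − 1I = [[-2, -4, 0], [1, 2, 0], [1, 4, -1]].
This matrix has rank 2, so its null space has dimension 3 − 2 = 1.

1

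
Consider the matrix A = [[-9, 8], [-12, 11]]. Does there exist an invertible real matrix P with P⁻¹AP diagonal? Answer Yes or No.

Yes

Characteristic polynomial: p(λ) = λ^2 - 2λ - 3 = (λ - 3)(λ + 1).
All 2 eigenvalues are distinct, so A is diagonalizable.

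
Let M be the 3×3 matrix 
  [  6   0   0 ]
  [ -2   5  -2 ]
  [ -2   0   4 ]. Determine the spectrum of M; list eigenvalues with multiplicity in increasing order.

Characteristic polynomial: p(s) = s^3 - 15s^2 + 74s - 120 = (s - 6)(s - 5)(s - 4).
Roots (with multiplicity): 4, 5, 6.

4, 5, 6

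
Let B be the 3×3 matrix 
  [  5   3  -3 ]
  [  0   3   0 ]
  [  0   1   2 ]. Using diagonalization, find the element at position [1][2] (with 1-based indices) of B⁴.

609

Characteristic polynomial: r^3 - 10r^2 + 31r - 30 = (r - 5)(r - 3)(r - 2), so the eigenvalues are 2, 3, 5.
r=5: eigenvector (1, 0, 0).
r=3: eigenvector (0, 1, 1).
r=2: eigenvector (1, 0, 1).
P = [[1, 0, 1], [0, 1, 0], [0, 1, 1]], D = diag(5, 3, 2), P⁻¹ = [[1, 1, -1], [0, 1, 0], [0, -1, 1]].
B⁴ = P·diag(625, 81, 16)·P⁻¹ = [[625, 609, -609], [0, 81, 0], [0, 65, 16]].
The requested entry is 609.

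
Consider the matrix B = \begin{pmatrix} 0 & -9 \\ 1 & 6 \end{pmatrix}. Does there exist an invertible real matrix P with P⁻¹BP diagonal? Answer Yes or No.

No

Characteristic polynomial: p(t) = t^2 - 6t + 9 = (t - 3)^2.
t = 3 has algebraic multiplicity 2; rank(B − 3I) = 1, so geometric multiplicity = 1.
Geometric multiplicity < algebraic multiplicity, so B is not diagonalizable.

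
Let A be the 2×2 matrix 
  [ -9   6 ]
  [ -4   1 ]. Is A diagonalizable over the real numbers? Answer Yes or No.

Characteristic polynomial: p(t) = t^2 + 8t + 15 = (t + 3)(t + 5).
All 2 eigenvalues are distinct, so A is diagonalizable.

Yes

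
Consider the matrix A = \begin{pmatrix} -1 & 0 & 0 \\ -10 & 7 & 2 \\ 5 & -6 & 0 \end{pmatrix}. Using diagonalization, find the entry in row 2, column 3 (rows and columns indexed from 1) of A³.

74

Characteristic polynomial: r^3 - 6r^2 + 5r + 12 = (r - 4)(r - 3)(r + 1), so the eigenvalues are -1, 3, 4.
r=3: eigenvector (0, 1, -2).
r=-1: eigenvector (1, 1, 1).
r=4: eigenvector (0, 2, -3).
P = [[0, 1, 0], [1, 1, 2], [-2, 1, -3]], D = diag(3, -1, 4), P⁻¹ = [[5, -3, -2], [1, 0, 0], [-3, 2, 1]].
A³ = P·diag(27, -1, 64)·P⁻¹ = [[-1, 0, 0], [-250, 175, 74], [305, -222, -84]].
The requested entry is 74.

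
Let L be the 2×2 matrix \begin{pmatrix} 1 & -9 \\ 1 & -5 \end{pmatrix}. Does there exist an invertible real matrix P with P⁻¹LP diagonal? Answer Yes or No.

Characteristic polynomial: p(t) = t^2 + 4t + 4 = (t + 2)^2.
t = -2 has algebraic multiplicity 2; rank(L + 2I) = 1, so geometric multiplicity = 1.
Geometric multiplicity < algebraic multiplicity, so L is not diagonalizable.

No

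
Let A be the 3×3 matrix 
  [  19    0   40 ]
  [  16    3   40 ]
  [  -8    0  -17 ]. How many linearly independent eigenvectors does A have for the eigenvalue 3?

A − 3I = [[16, 0, 40], [16, 0, 40], [-8, 0, -20]].
This matrix has rank 1, so its null space has dimension 3 − 1 = 2.

2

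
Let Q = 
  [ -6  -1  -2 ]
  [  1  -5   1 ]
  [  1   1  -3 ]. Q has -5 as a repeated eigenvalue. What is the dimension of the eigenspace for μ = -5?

1

Q + 5I = [[-1, -1, -2], [1, 0, 1], [1, 1, 2]].
This matrix has rank 2, so its null space has dimension 3 − 2 = 1.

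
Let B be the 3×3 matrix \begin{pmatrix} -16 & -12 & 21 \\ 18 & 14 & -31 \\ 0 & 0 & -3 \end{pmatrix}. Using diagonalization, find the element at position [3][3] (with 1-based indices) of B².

9

Characteristic polynomial: λ^3 + 5λ^2 - 2λ - 24 = (λ - 2)(λ + 3)(λ + 4), so the eigenvalues are -4, -3, 2.
λ=-3: eigenvector (-3, 5, 1).
λ=2: eigenvector (-2, 3, 0).
λ=-4: eigenvector (1, -1, 0).
P = [[-3, -2, 1], [5, 3, -1], [1, 0, 0]], D = diag(-3, 2, -4), P⁻¹ = [[0, 0, 1], [1, 1, -2], [3, 2, -1]].
B² = P·diag(9, 4, 16)·P⁻¹ = [[40, 24, -27], [-36, -20, 37], [0, 0, 9]].
The requested entry is 9.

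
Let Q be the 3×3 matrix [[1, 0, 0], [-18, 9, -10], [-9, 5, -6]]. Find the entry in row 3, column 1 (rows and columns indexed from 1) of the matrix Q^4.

-765

Characteristic polynomial: t^3 - 4t^2 - t + 4 = (t - 4)(t - 1)(t + 1), so the eigenvalues are -1, 1, 4.
t=-1: eigenvector (0, 1, 1).
t=1: eigenvector (1, 6, 3).
t=4: eigenvector (0, -2, -1).
P = [[0, 1, 0], [1, 6, -2], [1, 3, -1]], D = diag(-1, 1, 4), P⁻¹ = [[0, -1, 2], [1, 0, 0], [3, -1, 1]].
Q⁴ = P·diag(1, 1, 256)·P⁻¹ = [[1, 0, 0], [-1530, 511, -510], [-765, 255, -254]].
The requested entry is -765.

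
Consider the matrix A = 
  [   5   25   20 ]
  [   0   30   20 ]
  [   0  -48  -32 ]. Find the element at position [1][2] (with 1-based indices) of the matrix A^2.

-85

Characteristic polynomial: λ^3 - 3λ^2 - 10λ = λ(λ - 5)(λ + 2), so the eigenvalues are -2, 0, 5.
λ=0: eigenvector (2, 2, -3).
λ=-2: eigenvector (5, 5, -8).
λ=5: eigenvector (1, 0, 0).
P = [[2, 5, 1], [2, 5, 0], [-3, -8, 0]], D = diag(0, -2, 5), P⁻¹ = [[0, 8, 5], [0, -3, -2], [1, -1, 0]].
A² = P·diag(0, 4, 25)·P⁻¹ = [[25, -85, -40], [0, -60, -40], [0, 96, 64]].
The requested entry is -85.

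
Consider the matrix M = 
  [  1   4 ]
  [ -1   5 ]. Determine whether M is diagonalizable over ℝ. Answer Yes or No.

Characteristic polynomial: p(μ) = μ^2 - 6μ + 9 = (μ - 3)^2.
μ = 3 has algebraic multiplicity 2; rank(M − 3I) = 1, so geometric multiplicity = 1.
Geometric multiplicity < algebraic multiplicity, so M is not diagonalizable.

No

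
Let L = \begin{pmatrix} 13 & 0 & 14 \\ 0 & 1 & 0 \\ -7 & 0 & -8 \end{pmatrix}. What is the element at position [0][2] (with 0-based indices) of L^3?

Characteristic polynomial: t^3 - 6t^2 - t + 6 = (t - 6)(t - 1)(t + 1), so the eigenvalues are -1, 1, 6.
t=-1: eigenvector (1, 0, -1).
t=1: eigenvector (0, 1, 0).
t=6: eigenvector (2, 0, -1).
P = [[1, 0, 2], [0, 1, 0], [-1, 0, -1]], D = diag(-1, 1, 6), P⁻¹ = [[-1, 0, -2], [0, 1, 0], [1, 0, 1]].
L³ = P·diag(-1, 1, 216)·P⁻¹ = [[433, 0, 434], [0, 1, 0], [-217, 0, -218]].
The requested entry is 434.

434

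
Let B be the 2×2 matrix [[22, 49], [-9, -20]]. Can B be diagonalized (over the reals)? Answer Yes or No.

No

Characteristic polynomial: p(μ) = μ^2 - 2μ + 1 = (μ - 1)^2.
μ = 1 has algebraic multiplicity 2; rank(B − 1I) = 1, so geometric multiplicity = 1.
Geometric multiplicity < algebraic multiplicity, so B is not diagonalizable.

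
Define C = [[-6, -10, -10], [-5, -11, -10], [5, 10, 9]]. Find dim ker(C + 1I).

2

C + 1I = [[-5, -10, -10], [-5, -10, -10], [5, 10, 10]].
This matrix has rank 1, so its null space has dimension 3 − 1 = 2.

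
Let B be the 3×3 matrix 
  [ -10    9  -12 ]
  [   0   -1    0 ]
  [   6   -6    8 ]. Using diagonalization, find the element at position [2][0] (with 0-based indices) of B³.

72

Characteristic polynomial: s^3 + 3s^2 - 6s - 8 = (s - 2)(s + 1)(s + 4), so the eigenvalues are -4, -1, 2.
s=-1: eigenvector (1, 1, 0).
s=-4: eigenvector (2, 0, -1).
s=2: eigenvector (-1, 0, 1).
P = [[1, 2, -1], [1, 0, 0], [0, -1, 1]], D = diag(-1, -4, 2), P⁻¹ = [[0, 1, 0], [1, -1, 1], [1, -1, 2]].
B³ = P·diag(-1, -64, 8)·P⁻¹ = [[-136, 135, -144], [0, -1, 0], [72, -72, 80]].
The requested entry is 72.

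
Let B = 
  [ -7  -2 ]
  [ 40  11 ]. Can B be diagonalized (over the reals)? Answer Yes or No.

Characteristic polynomial: p(s) = s^2 - 4s + 3 = (s - 3)(s - 1).
All 2 eigenvalues are distinct, so B is diagonalizable.

Yes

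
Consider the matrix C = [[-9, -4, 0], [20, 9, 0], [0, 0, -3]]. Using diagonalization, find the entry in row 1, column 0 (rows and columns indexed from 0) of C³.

20

Characteristic polynomial: r^3 + 3r^2 - r - 3 = (r - 1)(r + 1)(r + 3), so the eigenvalues are -3, -1, 1.
r=1: eigenvector (-2, 5, 0).
r=-1: eigenvector (1, -2, 0).
r=-3: eigenvector (0, 0, 1).
P = [[-2, 1, 0], [5, -2, 0], [0, 0, 1]], D = diag(1, -1, -3), P⁻¹ = [[2, 1, 0], [5, 2, 0], [0, 0, 1]].
C³ = P·diag(1, -1, -27)·P⁻¹ = [[-9, -4, 0], [20, 9, 0], [0, 0, -27]].
The requested entry is 20.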